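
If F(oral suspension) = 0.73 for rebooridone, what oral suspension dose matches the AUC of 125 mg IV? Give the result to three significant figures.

For equal systemic exposure: F × D_ev = D_iv
D_ev = D_iv / F = 125 / 0.73 = 171.233 mg

D_oral = 171 mg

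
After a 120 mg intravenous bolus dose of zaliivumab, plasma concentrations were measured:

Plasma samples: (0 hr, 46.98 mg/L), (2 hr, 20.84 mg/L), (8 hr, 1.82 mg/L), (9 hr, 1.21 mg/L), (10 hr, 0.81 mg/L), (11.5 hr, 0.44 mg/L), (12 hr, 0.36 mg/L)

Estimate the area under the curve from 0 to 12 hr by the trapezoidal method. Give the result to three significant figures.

Trapezoidal AUC_0→12:
  [0→2]: (46.98+20.84)/2 × 2 = 67.82
  [2→8]: (20.84+1.82)/2 × 6 = 67.98
  [8→9]: (1.82+1.21)/2 × 1 = 1.515
  [9→10]: (1.21+0.81)/2 × 1 = 1.01
  [10→11.5]: (0.81+0.44)/2 × 1.5 = 0.9375
  [11.5→12]: (0.44+0.36)/2 × 0.5 = 0.2
  Sum = 139.4625 mg/L·hr

AUC = 139 mg/L·hr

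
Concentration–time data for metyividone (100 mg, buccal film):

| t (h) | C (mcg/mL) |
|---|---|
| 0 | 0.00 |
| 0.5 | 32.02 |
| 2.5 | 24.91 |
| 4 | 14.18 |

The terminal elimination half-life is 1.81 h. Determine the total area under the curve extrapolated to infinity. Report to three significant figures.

AUC = 131 mcg/mL·h

Trapezoidal AUC_0→4:
  [0→0.5]: (0.00+32.02)/2 × 0.5 = 8.005
  [0.5→2.5]: (32.02+24.91)/2 × 2 = 56.93
  [2.5→4]: (24.91+14.18)/2 × 1.5 = 29.3175
  Sum = 94.2525 mcg/mL·h
k_e = ln2 / t½ = 0.693147 / 1.81 = 0.3830 h^-1
Extrapolated tail: C_last / k_e = 14.18 / 0.383 = 37.023
AUC_0→∞ = 94.2525 + 37.023 = 131.2755 mcg/mL·h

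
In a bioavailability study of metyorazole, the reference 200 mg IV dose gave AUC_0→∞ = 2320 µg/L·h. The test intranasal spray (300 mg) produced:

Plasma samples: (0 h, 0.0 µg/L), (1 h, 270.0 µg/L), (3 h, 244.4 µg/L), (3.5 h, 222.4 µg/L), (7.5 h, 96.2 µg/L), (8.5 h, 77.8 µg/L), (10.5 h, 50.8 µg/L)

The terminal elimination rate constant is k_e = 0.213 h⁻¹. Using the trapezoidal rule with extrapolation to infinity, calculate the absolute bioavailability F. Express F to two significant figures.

Trapezoidal AUC_0→10.5 (intranasal spray):
  [0→1]: (0.0+270.0)/2 × 1 = 135.0
  [1→3]: (270.0+244.4)/2 × 2 = 514.4
  [3→3.5]: (244.4+222.4)/2 × 0.5 = 116.7
  [3.5→7.5]: (222.4+96.2)/2 × 4 = 637.2
  [7.5→8.5]: (96.2+77.8)/2 × 1 = 87.0
  [8.5→10.5]: (77.8+50.8)/2 × 2 = 128.6
  Sum = 1618.9 µg/L·h
Tail: C_last/k_e = 50.8/0.213 = 238.498
AUC_0→∞ (intranasal spray) = 1618.9 + 238.498 = 1857.398 µg/L·h
F = (AUC_ev/D_ev)/(AUC_iv/D_iv) = (1857.398/300)/(2320/200) = 6.19133/11.6 = 0.5337

F = 0.53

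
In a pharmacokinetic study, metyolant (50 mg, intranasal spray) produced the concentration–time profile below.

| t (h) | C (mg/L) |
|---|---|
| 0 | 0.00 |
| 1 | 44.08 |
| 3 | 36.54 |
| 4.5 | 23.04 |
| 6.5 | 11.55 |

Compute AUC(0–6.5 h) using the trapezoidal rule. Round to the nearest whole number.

Trapezoidal AUC_0→6.5:
  [0→1]: (0.00+44.08)/2 × 1 = 22.04
  [1→3]: (44.08+36.54)/2 × 2 = 80.62
  [3→4.5]: (36.54+23.04)/2 × 1.5 = 44.685
  [4.5→6.5]: (23.04+11.55)/2 × 2 = 34.59
  Sum = 181.935 mg/L·h

AUC = 182 mg/L·h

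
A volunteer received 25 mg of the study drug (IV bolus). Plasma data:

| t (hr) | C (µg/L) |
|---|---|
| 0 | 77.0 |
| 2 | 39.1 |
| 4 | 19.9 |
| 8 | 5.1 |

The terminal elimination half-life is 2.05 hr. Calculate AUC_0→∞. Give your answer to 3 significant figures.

AUC = 240 µg/L·hr

Trapezoidal AUC_0→8:
  [0→2]: (77.0+39.1)/2 × 2 = 116.1
  [2→4]: (39.1+19.9)/2 × 2 = 59.0
  [4→8]: (19.9+5.1)/2 × 4 = 50.0
  Sum = 225.1 µg/L·hr
k_e = ln2 / t½ = 0.693147 / 2.05 = 0.3381 hr^-1
Extrapolated tail: C_last / k_e = 5.1 / 0.3381 = 15.084
AUC_0→∞ = 225.1 + 15.084 = 240.184 µg/L·hr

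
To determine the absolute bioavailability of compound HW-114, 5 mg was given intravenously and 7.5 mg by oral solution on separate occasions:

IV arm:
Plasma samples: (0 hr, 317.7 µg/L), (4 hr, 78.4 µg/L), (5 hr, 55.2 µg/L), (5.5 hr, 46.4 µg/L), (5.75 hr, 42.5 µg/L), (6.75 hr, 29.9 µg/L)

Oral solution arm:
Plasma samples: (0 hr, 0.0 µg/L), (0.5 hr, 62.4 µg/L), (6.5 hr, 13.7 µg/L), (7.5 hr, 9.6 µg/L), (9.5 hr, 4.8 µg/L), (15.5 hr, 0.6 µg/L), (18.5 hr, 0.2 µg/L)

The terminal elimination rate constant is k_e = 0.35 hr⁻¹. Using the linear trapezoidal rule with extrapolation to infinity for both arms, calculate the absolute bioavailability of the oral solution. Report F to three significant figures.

Trapezoidal AUC_0→6.75 (IV):
  [0→4]: (317.7+78.4)/2 × 4 = 792.2
  [4→5]: (78.4+55.2)/2 × 1 = 66.8
  [5→5.5]: (55.2+46.4)/2 × 0.5 = 25.4
  [5.5→5.75]: (46.4+42.5)/2 × 0.25 = 11.1125
  [5.75→6.75]: (42.5+29.9)/2 × 1 = 36.2
  Sum = 931.7125 µg/L·hr
IV tail: 29.9/0.35 = 85.429; AUC_iv,0→∞ = 931.7125 + 85.429 = 1017.1415 µg/L·hr
Trapezoidal AUC_0→18.5 (oral solution):
  [0→0.5]: (0.0+62.4)/2 × 0.5 = 15.6
  [0.5→6.5]: (62.4+13.7)/2 × 6 = 228.3
  [6.5→7.5]: (13.7+9.6)/2 × 1 = 11.65
  [7.5→9.5]: (9.6+4.8)/2 × 2 = 14.4
  [9.5→15.5]: (4.8+0.6)/2 × 6 = 16.2
  [15.5→18.5]: (0.6+0.2)/2 × 3 = 1.2
  Sum = 287.35 µg/L·hr
oral solution tail: 0.2/0.35 = 0.571; AUC_ev,0→∞ = 287.35 + 0.571 = 287.921 µg/L·hr
F = (AUC_ev/D_ev)/(AUC_iv/D_iv) = (287.921/7.5)/(1017.1415/5) = 38.3895/203.4283 = 0.1887

F = 0.189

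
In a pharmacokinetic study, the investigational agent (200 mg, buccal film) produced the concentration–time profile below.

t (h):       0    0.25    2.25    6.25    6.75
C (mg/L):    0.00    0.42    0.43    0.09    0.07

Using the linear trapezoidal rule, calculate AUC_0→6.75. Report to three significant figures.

Trapezoidal AUC_0→6.75:
  [0→0.25]: (0.00+0.42)/2 × 0.25 = 0.0525
  [0.25→2.25]: (0.42+0.43)/2 × 2 = 0.85
  [2.25→6.25]: (0.43+0.09)/2 × 4 = 1.04
  [6.25→6.75]: (0.09+0.07)/2 × 0.5 = 0.04
  Sum = 1.9825 mg/L·h

AUC = 1.98 mg/L·h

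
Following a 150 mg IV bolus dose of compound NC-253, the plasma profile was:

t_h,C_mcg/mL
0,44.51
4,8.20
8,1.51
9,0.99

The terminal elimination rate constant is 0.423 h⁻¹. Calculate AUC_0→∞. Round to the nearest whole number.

AUC = 128 mcg/mL·h

Trapezoidal AUC_0→9:
  [0→4]: (44.51+8.20)/2 × 4 = 105.42
  [4→8]: (8.20+1.51)/2 × 4 = 19.42
  [8→9]: (1.51+0.99)/2 × 1 = 1.25
  Sum = 126.09 mcg/mL·h
Extrapolated tail: C_last / k_e = 0.99 / 0.423 = 2.340
AUC_0→∞ = 126.09 + 2.340 = 128.43 mcg/mL·h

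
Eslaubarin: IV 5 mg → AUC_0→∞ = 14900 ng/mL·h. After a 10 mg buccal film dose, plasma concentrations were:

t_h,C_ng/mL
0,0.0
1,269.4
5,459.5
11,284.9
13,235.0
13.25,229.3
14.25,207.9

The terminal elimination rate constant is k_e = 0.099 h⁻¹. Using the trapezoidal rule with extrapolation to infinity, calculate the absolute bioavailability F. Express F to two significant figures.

Trapezoidal AUC_0→14.25 (buccal film):
  [0→1]: (0.0+269.4)/2 × 1 = 134.7
  [1→5]: (269.4+459.5)/2 × 4 = 1457.8
  [5→11]: (459.5+284.9)/2 × 6 = 2233.2
  [11→13]: (284.9+235.0)/2 × 2 = 519.9
  [13→13.25]: (235.0+229.3)/2 × 0.25 = 58.0375
  [13.25→14.25]: (229.3+207.9)/2 × 1 = 218.6
  Sum = 4622.2375 ng/mL·h
Tail: C_last/k_e = 207.9/0.099 = 2100.000
AUC_0→∞ (buccal film) = 4622.2375 + 2100.000 = 6722.2375 ng/mL·h
F = (AUC_ev/D_ev)/(AUC_iv/D_iv) = (6722.2375/10)/(14900/5) = 672.22375/2980 = 0.2256

F = 0.23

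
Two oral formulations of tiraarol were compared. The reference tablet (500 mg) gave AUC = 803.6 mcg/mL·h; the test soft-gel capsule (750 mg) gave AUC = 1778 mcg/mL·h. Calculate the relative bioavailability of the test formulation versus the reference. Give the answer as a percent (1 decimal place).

F_rel = (AUC_test/D_test) / (AUC_ref/D_ref)
      = (1778/750) / (803.6/500)
      = 2.37067 / 1.6072 = 1.4750 = 147.50%

F_rel = 147.5%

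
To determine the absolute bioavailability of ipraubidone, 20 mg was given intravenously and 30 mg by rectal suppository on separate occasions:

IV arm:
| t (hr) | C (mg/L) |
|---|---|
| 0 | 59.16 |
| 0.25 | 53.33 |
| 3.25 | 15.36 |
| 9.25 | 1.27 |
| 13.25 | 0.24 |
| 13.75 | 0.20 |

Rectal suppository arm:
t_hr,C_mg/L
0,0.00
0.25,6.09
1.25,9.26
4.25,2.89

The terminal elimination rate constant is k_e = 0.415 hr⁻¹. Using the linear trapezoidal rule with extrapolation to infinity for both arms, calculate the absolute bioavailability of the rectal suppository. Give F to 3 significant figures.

F = 0.131

Trapezoidal AUC_0→13.75 (IV):
  [0→0.25]: (59.16+53.33)/2 × 0.25 = 14.06125
  [0.25→3.25]: (53.33+15.36)/2 × 3 = 103.035
  [3.25→9.25]: (15.36+1.27)/2 × 6 = 49.89
  [9.25→13.25]: (1.27+0.24)/2 × 4 = 3.02
  [13.25→13.75]: (0.24+0.20)/2 × 0.5 = 0.11
  Sum = 170.11625 mg/L·hr
IV tail: 0.20/0.415 = 0.482; AUC_iv,0→∞ = 170.11625 + 0.482 = 170.59825 mg/L·hr
Trapezoidal AUC_0→4.25 (rectal suppository):
  [0→0.25]: (0.00+6.09)/2 × 0.25 = 0.76125
  [0.25→1.25]: (6.09+9.26)/2 × 1 = 7.675
  [1.25→4.25]: (9.26+2.89)/2 × 3 = 18.225
  Sum = 26.66125 mg/L·hr
rectal suppository tail: 2.89/0.415 = 6.964; AUC_ev,0→∞ = 26.66125 + 6.964 = 33.62525 mg/L·hr
F = (AUC_ev/D_ev)/(AUC_iv/D_iv) = (33.62525/30)/(170.59825/20) = 1.12084/8.5299125 = 0.1314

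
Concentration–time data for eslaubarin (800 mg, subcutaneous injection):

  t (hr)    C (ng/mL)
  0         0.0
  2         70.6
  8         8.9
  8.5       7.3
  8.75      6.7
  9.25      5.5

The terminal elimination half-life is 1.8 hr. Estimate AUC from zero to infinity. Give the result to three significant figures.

Trapezoidal AUC_0→9.25:
  [0→2]: (0.0+70.6)/2 × 2 = 70.6
  [2→8]: (70.6+8.9)/2 × 6 = 238.5
  [8→8.5]: (8.9+7.3)/2 × 0.5 = 4.05
  [8.5→8.75]: (7.3+6.7)/2 × 0.25 = 1.75
  [8.75→9.25]: (6.7+5.5)/2 × 0.5 = 3.05
  Sum = 317.95 ng/mL·hr
k_e = ln2 / t½ = 0.693147 / 1.8 = 0.3851 hr^-1
Extrapolated tail: C_last / k_e = 5.5 / 0.3851 = 14.282
AUC_0→∞ = 317.95 + 14.282 = 332.232 ng/mL·hr

AUC = 332 ng/mL·hr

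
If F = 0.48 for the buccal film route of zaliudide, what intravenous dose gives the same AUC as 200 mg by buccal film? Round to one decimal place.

D_iv = 96.0 mg

Systemic exposure from an extravascular dose = F × D_ev, so the equivalent IV dose is F × D_ev.
D_iv = F × D_ev = 0.48 × 200 = 96 mg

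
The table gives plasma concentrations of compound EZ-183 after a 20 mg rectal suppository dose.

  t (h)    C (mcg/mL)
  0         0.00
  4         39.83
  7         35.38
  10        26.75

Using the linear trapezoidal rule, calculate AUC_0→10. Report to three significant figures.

Trapezoidal AUC_0→10:
  [0→4]: (0.00+39.83)/2 × 4 = 79.66
  [4→7]: (39.83+35.38)/2 × 3 = 112.815
  [7→10]: (35.38+26.75)/2 × 3 = 93.195
  Sum = 285.67 mcg/mL·h

AUC = 286 mcg/mL·h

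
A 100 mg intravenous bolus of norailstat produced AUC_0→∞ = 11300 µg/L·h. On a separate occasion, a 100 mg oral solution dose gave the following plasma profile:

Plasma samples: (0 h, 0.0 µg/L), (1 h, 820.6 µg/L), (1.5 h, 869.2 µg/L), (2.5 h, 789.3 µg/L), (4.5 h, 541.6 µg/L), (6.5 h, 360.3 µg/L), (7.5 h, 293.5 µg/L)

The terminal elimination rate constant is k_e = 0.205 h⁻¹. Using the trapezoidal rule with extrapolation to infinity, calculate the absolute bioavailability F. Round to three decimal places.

F = 0.500

Trapezoidal AUC_0→7.5 (oral solution):
  [0→1]: (0.0+820.6)/2 × 1 = 410.3
  [1→1.5]: (820.6+869.2)/2 × 0.5 = 422.45
  [1.5→2.5]: (869.2+789.3)/2 × 1 = 829.25
  [2.5→4.5]: (789.3+541.6)/2 × 2 = 1330.9
  [4.5→6.5]: (541.6+360.3)/2 × 2 = 901.9
  [6.5→7.5]: (360.3+293.5)/2 × 1 = 326.9
  Sum = 4221.7 µg/L·h
Tail: C_last/k_e = 293.5/0.205 = 1431.707
AUC_0→∞ (oral solution) = 4221.7 + 1431.707 = 5653.407 µg/L·h
F = (AUC_ev/D_ev)/(AUC_iv/D_iv) = (5653.407/100)/(11300/100) = 56.53407/113 = 0.5003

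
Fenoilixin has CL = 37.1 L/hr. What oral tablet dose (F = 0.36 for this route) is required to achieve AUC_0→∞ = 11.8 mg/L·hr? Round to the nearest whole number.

Dose = 1216 mg

Dose = CL × AUC_0→∞ / F
     = 37.1 × 11.8 / 0.36 = 1216.06 mg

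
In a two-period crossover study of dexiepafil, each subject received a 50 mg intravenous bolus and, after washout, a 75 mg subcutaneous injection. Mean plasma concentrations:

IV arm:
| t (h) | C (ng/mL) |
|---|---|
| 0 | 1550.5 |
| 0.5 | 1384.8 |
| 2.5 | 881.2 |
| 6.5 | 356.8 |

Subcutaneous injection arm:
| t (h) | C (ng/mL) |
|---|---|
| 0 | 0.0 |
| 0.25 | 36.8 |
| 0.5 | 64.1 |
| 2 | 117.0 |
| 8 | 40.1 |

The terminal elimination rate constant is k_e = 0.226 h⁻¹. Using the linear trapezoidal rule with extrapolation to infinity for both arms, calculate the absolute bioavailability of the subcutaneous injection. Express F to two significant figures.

F = 0.076

Trapezoidal AUC_0→6.5 (IV):
  [0→0.5]: (1550.5+1384.8)/2 × 0.5 = 733.825
  [0.5→2.5]: (1384.8+881.2)/2 × 2 = 2266.0
  [2.5→6.5]: (881.2+356.8)/2 × 4 = 2476.0
  Sum = 5475.825 ng/mL·h
IV tail: 356.8/0.226 = 1578.761; AUC_iv,0→∞ = 5475.825 + 1578.761 = 7054.586 ng/mL·h
Trapezoidal AUC_0→8 (subcutaneous injection):
  [0→0.25]: (0.0+36.8)/2 × 0.25 = 4.6
  [0.25→0.5]: (36.8+64.1)/2 × 0.25 = 12.6125
  [0.5→2]: (64.1+117.0)/2 × 1.5 = 135.825
  [2→8]: (117.0+40.1)/2 × 6 = 471.3
  Sum = 624.3375 ng/mL·h
subcutaneous injection tail: 40.1/0.226 = 177.434; AUC_ev,0→∞ = 624.3375 + 177.434 = 801.7715 ng/mL·h
F = (AUC_ev/D_ev)/(AUC_iv/D_iv) = (801.7715/75)/(7054.586/50) = 10.6903/141.09172 = 0.0758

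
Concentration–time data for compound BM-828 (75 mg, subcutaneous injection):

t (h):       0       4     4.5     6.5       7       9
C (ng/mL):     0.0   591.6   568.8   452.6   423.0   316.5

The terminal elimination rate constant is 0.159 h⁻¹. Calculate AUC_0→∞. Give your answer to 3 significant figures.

AUC = 5440 ng/mL·h

Trapezoidal AUC_0→9:
  [0→4]: (0.0+591.6)/2 × 4 = 1183.2
  [4→4.5]: (591.6+568.8)/2 × 0.5 = 290.1
  [4.5→6.5]: (568.8+452.6)/2 × 2 = 1021.4
  [6.5→7]: (452.6+423.0)/2 × 0.5 = 218.9
  [7→9]: (423.0+316.5)/2 × 2 = 739.5
  Sum = 3453.1 ng/mL·h
Extrapolated tail: C_last / k_e = 316.5 / 0.159 = 1990.566
AUC_0→∞ = 3453.1 + 1990.566 = 5443.666 ng/mL·h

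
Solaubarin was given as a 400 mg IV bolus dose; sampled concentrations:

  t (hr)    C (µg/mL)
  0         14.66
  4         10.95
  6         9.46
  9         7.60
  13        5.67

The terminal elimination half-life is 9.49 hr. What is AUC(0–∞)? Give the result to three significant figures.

AUC = 201 µg/mL·hr

Trapezoidal AUC_0→13:
  [0→4]: (14.66+10.95)/2 × 4 = 51.22
  [4→6]: (10.95+9.46)/2 × 2 = 20.41
  [6→9]: (9.46+7.60)/2 × 3 = 25.59
  [9→13]: (7.60+5.67)/2 × 4 = 26.54
  Sum = 123.76 µg/mL·hr
k_e = ln2 / t½ = 0.693147 / 9.49 = 0.0730 hr^-1
Extrapolated tail: C_last / k_e = 5.67 / 0.073 = 77.671
AUC_0→∞ = 123.76 + 77.671 = 201.431 µg/mL·hr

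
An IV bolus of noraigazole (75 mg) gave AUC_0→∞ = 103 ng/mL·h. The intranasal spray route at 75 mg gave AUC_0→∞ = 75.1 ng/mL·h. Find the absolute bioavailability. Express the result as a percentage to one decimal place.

F = (AUC_ev / D_ev) / (AUC_iv / D_iv)
  = (75.1/75) / (103/75)
  = 1.00133 / 1.37333 = 0.7291
  = 72.91%

F = 72.9%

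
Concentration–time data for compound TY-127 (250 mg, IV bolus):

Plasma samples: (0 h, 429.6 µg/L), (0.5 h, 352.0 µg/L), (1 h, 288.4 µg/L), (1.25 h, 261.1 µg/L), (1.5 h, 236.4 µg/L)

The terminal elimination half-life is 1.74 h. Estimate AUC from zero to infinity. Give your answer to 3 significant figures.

Trapezoidal AUC_0→1.5:
  [0→0.5]: (429.6+352.0)/2 × 0.5 = 195.4
  [0.5→1]: (352.0+288.4)/2 × 0.5 = 160.1
  [1→1.25]: (288.4+261.1)/2 × 0.25 = 68.6875
  [1.25→1.5]: (261.1+236.4)/2 × 0.25 = 62.1875
  Sum = 486.375 µg/L·h
k_e = ln2 / t½ = 0.693147 / 1.74 = 0.3984 h^-1
Extrapolated tail: C_last / k_e = 236.4 / 0.3984 = 593.373
AUC_0→∞ = 486.375 + 593.373 = 1079.748 µg/L·h

AUC = 1080 µg/L·h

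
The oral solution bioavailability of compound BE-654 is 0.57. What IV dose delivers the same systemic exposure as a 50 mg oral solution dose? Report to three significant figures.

Systemic exposure from an extravascular dose = F × D_ev, so the equivalent IV dose is F × D_ev.
D_iv = F × D_ev = 0.57 × 50 = 28.5 mg

D_iv = 28.5 mg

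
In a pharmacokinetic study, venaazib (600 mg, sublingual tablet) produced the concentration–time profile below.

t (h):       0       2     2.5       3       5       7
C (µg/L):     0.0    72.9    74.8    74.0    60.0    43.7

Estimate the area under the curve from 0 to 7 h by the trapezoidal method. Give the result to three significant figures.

Trapezoidal AUC_0→7:
  [0→2]: (0.0+72.9)/2 × 2 = 72.9
  [2→2.5]: (72.9+74.8)/2 × 0.5 = 36.925
  [2.5→3]: (74.8+74.0)/2 × 0.5 = 37.2
  [3→5]: (74.0+60.0)/2 × 2 = 134.0
  [5→7]: (60.0+43.7)/2 × 2 = 103.7
  Sum = 384.725 µg/L·h

AUC = 385 µg/L·h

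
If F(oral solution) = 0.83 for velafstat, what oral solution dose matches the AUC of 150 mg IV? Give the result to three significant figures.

D_oral = 181 mg

For equal systemic exposure: F × D_ev = D_iv
D_ev = D_iv / F = 150 / 0.83 = 180.723 mg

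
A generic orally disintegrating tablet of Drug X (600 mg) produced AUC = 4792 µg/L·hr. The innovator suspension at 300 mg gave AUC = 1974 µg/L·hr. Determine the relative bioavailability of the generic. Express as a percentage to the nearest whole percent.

F_rel = 121%

F_rel = (AUC_test/D_test) / (AUC_ref/D_ref)
      = (4792/600) / (1974/300)
      = 7.98667 / 6.58 = 1.2138 = 121.38%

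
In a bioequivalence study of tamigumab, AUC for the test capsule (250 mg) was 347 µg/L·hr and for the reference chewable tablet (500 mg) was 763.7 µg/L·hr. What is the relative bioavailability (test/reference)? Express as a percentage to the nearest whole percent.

F_rel = (AUC_test/D_test) / (AUC_ref/D_ref)
      = (347/250) / (763.7/500)
      = 1.388 / 1.5274 = 0.9087 = 90.87%

F_rel = 91%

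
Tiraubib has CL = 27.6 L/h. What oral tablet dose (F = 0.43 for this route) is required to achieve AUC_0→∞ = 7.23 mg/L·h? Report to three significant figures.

Dose = CL × AUC_0→∞ / F
     = 27.6 × 7.23 / 0.43 = 464.065 mg

Dose = 464 mg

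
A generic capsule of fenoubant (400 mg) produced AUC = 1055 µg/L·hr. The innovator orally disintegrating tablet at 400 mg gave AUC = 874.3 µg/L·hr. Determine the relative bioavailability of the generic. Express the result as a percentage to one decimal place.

F_rel = 120.7%

F_rel = (AUC_test/D_test) / (AUC_ref/D_ref)
      = (1055/400) / (874.3/400)
      = 2.6375 / 2.18575 = 1.2067 = 120.67%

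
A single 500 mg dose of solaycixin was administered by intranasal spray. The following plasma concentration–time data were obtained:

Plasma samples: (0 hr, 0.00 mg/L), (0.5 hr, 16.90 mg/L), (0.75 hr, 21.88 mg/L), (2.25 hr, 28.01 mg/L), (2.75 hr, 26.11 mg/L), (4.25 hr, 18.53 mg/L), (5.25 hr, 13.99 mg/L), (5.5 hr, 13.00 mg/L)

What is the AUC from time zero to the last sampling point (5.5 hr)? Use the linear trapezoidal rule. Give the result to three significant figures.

AUC = 113 mg/L·hr

Trapezoidal AUC_0→5.5:
  [0→0.5]: (0.00+16.90)/2 × 0.5 = 4.225
  [0.5→0.75]: (16.90+21.88)/2 × 0.25 = 4.8475
  [0.75→2.25]: (21.88+28.01)/2 × 1.5 = 37.4175
  [2.25→2.75]: (28.01+26.11)/2 × 0.5 = 13.53
  [2.75→4.25]: (26.11+18.53)/2 × 1.5 = 33.48
  [4.25→5.25]: (18.53+13.99)/2 × 1 = 16.26
  [5.25→5.5]: (13.99+13.00)/2 × 0.25 = 3.37375
  Sum = 113.13375 mg/L·hr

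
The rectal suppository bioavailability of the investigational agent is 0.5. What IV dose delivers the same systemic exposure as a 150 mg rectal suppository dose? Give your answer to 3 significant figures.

D_iv = 75.0 mg

Systemic exposure from an extravascular dose = F × D_ev, so the equivalent IV dose is F × D_ev.
D_iv = F × D_ev = 0.5 × 150 = 75 mg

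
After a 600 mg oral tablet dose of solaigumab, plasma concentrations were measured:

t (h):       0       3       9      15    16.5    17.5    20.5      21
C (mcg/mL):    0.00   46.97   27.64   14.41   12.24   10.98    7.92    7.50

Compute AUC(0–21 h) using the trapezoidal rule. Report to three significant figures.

AUC = 484 mcg/mL·h

Trapezoidal AUC_0→21:
  [0→3]: (0.00+46.97)/2 × 3 = 70.455
  [3→9]: (46.97+27.64)/2 × 6 = 223.83
  [9→15]: (27.64+14.41)/2 × 6 = 126.15
  [15→16.5]: (14.41+12.24)/2 × 1.5 = 19.9875
  [16.5→17.5]: (12.24+10.98)/2 × 1 = 11.61
  [17.5→20.5]: (10.98+7.92)/2 × 3 = 28.35
  [20.5→21]: (7.92+7.50)/2 × 0.5 = 3.855
  Sum = 484.2375 mcg/mL·h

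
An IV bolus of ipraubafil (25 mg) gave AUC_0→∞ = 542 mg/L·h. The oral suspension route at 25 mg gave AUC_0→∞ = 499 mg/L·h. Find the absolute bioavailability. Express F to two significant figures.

F = (AUC_ev / D_ev) / (AUC_iv / D_iv)
  = (499/25) / (542/25)
  = 19.96 / 21.68 = 0.9207

F = 0.92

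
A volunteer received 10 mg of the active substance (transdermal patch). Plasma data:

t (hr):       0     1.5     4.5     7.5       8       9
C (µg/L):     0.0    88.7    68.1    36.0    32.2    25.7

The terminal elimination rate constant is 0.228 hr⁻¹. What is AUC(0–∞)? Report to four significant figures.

AUC = 616.6 µg/L·hr

Trapezoidal AUC_0→9:
  [0→1.5]: (0.0+88.7)/2 × 1.5 = 66.525
  [1.5→4.5]: (88.7+68.1)/2 × 3 = 235.2
  [4.5→7.5]: (68.1+36.0)/2 × 3 = 156.15
  [7.5→8]: (36.0+32.2)/2 × 0.5 = 17.05
  [8→9]: (32.2+25.7)/2 × 1 = 28.95
  Sum = 503.875 µg/L·hr
Extrapolated tail: C_last / k_e = 25.7 / 0.228 = 112.719
AUC_0→∞ = 503.875 + 112.719 = 616.594 µg/L·hr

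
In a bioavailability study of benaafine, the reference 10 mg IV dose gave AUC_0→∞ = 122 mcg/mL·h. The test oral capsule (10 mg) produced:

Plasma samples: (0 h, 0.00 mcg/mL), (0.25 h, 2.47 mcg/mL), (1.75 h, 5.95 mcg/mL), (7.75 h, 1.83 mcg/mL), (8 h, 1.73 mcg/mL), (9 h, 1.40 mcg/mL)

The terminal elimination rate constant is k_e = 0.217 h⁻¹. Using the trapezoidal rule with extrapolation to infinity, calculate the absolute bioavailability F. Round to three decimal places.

F = 0.315

Trapezoidal AUC_0→9 (oral capsule):
  [0→0.25]: (0.00+2.47)/2 × 0.25 = 0.30875
  [0.25→1.75]: (2.47+5.95)/2 × 1.5 = 6.315
  [1.75→7.75]: (5.95+1.83)/2 × 6 = 23.34
  [7.75→8]: (1.83+1.73)/2 × 0.25 = 0.445
  [8→9]: (1.73+1.40)/2 × 1 = 1.565
  Sum = 31.97375 mcg/mL·h
Tail: C_last/k_e = 1.40/0.217 = 6.452
AUC_0→∞ (oral capsule) = 31.97375 + 6.452 = 38.42575 mcg/mL·h
F = (AUC_ev/D_ev)/(AUC_iv/D_iv) = (38.42575/10)/(122/10) = 3.842575/12.2 = 0.3150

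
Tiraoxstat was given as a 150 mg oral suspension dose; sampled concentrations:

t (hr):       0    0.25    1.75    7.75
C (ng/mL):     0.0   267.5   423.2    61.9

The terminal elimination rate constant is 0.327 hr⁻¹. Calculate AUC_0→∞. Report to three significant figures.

AUC = 2200 ng/mL·hr

Trapezoidal AUC_0→7.75:
  [0→0.25]: (0.0+267.5)/2 × 0.25 = 33.4375
  [0.25→1.75]: (267.5+423.2)/2 × 1.5 = 518.025
  [1.75→7.75]: (423.2+61.9)/2 × 6 = 1455.3
  Sum = 2006.7625 ng/mL·hr
Extrapolated tail: C_last / k_e = 61.9 / 0.327 = 189.297
AUC_0→∞ = 2006.7625 + 189.297 = 2196.0595 ng/mL·hr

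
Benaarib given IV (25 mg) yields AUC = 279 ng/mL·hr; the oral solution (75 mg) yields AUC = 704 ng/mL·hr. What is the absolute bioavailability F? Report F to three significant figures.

F = 0.841

F = (AUC_ev / D_ev) / (AUC_iv / D_iv)
  = (704/75) / (279/25)
  = 9.38667 / 11.16 = 0.8411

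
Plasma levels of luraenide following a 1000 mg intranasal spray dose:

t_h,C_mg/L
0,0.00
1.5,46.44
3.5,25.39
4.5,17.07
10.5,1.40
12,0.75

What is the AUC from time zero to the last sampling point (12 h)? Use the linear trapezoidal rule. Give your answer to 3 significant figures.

AUC = 185 mg/L·h

Trapezoidal AUC_0→12:
  [0→1.5]: (0.00+46.44)/2 × 1.5 = 34.83
  [1.5→3.5]: (46.44+25.39)/2 × 2 = 71.83
  [3.5→4.5]: (25.39+17.07)/2 × 1 = 21.23
  [4.5→10.5]: (17.07+1.40)/2 × 6 = 55.41
  [10.5→12]: (1.40+0.75)/2 × 1.5 = 1.6125
  Sum = 184.9125 mg/L·h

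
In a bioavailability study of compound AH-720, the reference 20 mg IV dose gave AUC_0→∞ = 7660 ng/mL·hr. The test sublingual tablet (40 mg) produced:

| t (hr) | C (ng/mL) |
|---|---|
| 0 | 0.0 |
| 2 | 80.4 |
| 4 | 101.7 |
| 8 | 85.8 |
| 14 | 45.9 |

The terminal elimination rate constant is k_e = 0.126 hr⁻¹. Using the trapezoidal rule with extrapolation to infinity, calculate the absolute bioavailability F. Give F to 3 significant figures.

F = 0.0912

Trapezoidal AUC_0→14 (sublingual tablet):
  [0→2]: (0.0+80.4)/2 × 2 = 80.4
  [2→4]: (80.4+101.7)/2 × 2 = 182.1
  [4→8]: (101.7+85.8)/2 × 4 = 375.0
  [8→14]: (85.8+45.9)/2 × 6 = 395.1
  Sum = 1032.6 ng/mL·hr
Tail: C_last/k_e = 45.9/0.126 = 364.286
AUC_0→∞ (sublingual tablet) = 1032.6 + 364.286 = 1396.886 ng/mL·hr
F = (AUC_ev/D_ev)/(AUC_iv/D_iv) = (1396.886/40)/(7660/20) = 34.92215/383 = 0.0912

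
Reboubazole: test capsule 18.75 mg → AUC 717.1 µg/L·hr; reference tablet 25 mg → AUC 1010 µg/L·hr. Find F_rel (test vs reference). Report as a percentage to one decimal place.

F_rel = (AUC_test/D_test) / (AUC_ref/D_ref)
      = (717.1/18.75) / (1010/25)
      = 38.2453 / 40.4 = 0.9467 = 94.67%

F_rel = 94.7%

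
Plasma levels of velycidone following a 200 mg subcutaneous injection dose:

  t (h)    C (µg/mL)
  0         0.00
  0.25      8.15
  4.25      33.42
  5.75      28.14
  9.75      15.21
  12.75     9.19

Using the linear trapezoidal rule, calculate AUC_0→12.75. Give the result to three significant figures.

Trapezoidal AUC_0→12.75:
  [0→0.25]: (0.00+8.15)/2 × 0.25 = 1.01875
  [0.25→4.25]: (8.15+33.42)/2 × 4 = 83.14
  [4.25→5.75]: (33.42+28.14)/2 × 1.5 = 46.17
  [5.75→9.75]: (28.14+15.21)/2 × 4 = 86.7
  [9.75→12.75]: (15.21+9.19)/2 × 3 = 36.6
  Sum = 253.62875 µg/mL·h

AUC = 254 µg/mL·h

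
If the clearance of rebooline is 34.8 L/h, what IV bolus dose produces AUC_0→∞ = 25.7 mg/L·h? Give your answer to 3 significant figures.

Dose = 894 mg

Dose_iv = CL × AUC_0→∞
     = 34.8 × 25.7 = 894.36 mg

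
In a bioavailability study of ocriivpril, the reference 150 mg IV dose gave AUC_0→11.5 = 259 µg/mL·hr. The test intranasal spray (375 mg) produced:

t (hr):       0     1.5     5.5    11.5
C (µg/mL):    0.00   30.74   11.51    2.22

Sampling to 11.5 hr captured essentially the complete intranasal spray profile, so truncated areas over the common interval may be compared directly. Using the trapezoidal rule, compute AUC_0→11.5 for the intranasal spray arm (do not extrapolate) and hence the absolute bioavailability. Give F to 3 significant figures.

Trapezoidal AUC_0→11.5 (intranasal spray):
  [0→1.5]: (0.00+30.74)/2 × 1.5 = 23.055
  [1.5→5.5]: (30.74+11.51)/2 × 4 = 84.5
  [5.5→11.5]: (11.51+2.22)/2 × 6 = 41.19
  Sum = 148.745 µg/mL·hr
F = (AUC_ev/D_ev)/(AUC_iv/D_iv) = (148.745/375)/(259/150) = 0.396653/1.72667 = 0.2297

F = 0.230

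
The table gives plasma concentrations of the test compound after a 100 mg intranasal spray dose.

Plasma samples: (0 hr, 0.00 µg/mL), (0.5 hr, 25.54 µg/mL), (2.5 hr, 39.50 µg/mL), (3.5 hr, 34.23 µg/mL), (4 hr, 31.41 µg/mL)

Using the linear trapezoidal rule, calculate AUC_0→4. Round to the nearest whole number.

AUC = 125 µg/mL·hr

Trapezoidal AUC_0→4:
  [0→0.5]: (0.00+25.54)/2 × 0.5 = 6.385
  [0.5→2.5]: (25.54+39.50)/2 × 2 = 65.04
  [2.5→3.5]: (39.50+34.23)/2 × 1 = 36.865
  [3.5→4]: (34.23+31.41)/2 × 0.5 = 16.41
  Sum = 124.7 µg/mL·hr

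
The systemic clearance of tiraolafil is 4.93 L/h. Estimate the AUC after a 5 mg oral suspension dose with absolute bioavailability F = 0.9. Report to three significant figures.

AUC_0→∞ = F × Dose / CL
        = 0.9 × 5 / 4.93 = 0.912779 mg/L·h

AUC = 0.913 mg/L·h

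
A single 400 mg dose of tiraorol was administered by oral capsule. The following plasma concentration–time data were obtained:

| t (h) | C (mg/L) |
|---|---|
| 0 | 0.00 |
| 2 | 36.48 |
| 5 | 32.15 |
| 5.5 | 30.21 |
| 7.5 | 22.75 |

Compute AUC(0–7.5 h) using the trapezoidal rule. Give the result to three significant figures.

AUC = 208 mg/L·h

Trapezoidal AUC_0→7.5:
  [0→2]: (0.00+36.48)/2 × 2 = 36.48
  [2→5]: (36.48+32.15)/2 × 3 = 102.945
  [5→5.5]: (32.15+30.21)/2 × 0.5 = 15.59
  [5.5→7.5]: (30.21+22.75)/2 × 2 = 52.96
  Sum = 207.975 mg/L·h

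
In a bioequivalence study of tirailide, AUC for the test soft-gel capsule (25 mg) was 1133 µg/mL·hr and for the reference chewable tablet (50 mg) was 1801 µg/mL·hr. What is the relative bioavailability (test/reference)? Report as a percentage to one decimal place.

F_rel = (AUC_test/D_test) / (AUC_ref/D_ref)
      = (1133/25) / (1801/50)
      = 45.32 / 36.02 = 1.2582 = 125.82%

F_rel = 125.8%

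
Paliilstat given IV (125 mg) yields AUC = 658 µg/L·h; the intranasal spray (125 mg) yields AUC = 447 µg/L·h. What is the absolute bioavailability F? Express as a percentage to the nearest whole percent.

F = 68%

F = (AUC_ev / D_ev) / (AUC_iv / D_iv)
  = (447/125) / (658/125)
  = 3.576 / 5.264 = 0.6793
  = 67.93%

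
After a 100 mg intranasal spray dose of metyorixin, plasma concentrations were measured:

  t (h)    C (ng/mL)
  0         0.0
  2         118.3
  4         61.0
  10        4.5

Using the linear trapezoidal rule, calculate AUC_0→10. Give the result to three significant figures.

AUC = 494 ng/mL·h

Trapezoidal AUC_0→10:
  [0→2]: (0.0+118.3)/2 × 2 = 118.3
  [2→4]: (118.3+61.0)/2 × 2 = 179.3
  [4→10]: (61.0+4.5)/2 × 6 = 196.5
  Sum = 494.1 ng/mL·h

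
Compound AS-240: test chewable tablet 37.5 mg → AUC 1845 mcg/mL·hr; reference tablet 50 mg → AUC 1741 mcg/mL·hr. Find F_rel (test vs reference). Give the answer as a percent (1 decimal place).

F_rel = (AUC_test/D_test) / (AUC_ref/D_ref)
      = (1845/37.5) / (1741/50)
      = 49.2 / 34.82 = 1.4130 = 141.30%

F_rel = 141.3%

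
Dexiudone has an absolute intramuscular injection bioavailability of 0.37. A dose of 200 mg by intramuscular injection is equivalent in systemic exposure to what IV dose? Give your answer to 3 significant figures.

Systemic exposure from an extravascular dose = F × D_ev, so the equivalent IV dose is F × D_ev.
D_iv = F × D_ev = 0.37 × 200 = 74 mg

D_iv = 74.0 mg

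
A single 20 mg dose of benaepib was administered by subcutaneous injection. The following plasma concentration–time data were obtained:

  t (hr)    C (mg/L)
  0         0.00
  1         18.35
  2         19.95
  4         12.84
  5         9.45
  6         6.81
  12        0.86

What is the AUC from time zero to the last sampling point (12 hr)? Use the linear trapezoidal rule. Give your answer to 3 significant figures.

Trapezoidal AUC_0→12:
  [0→1]: (0.00+18.35)/2 × 1 = 9.175
  [1→2]: (18.35+19.95)/2 × 1 = 19.15
  [2→4]: (19.95+12.84)/2 × 2 = 32.79
  [4→5]: (12.84+9.45)/2 × 1 = 11.145
  [5→6]: (9.45+6.81)/2 × 1 = 8.13
  [6→12]: (6.81+0.86)/2 × 6 = 23.01
  Sum = 103.4 mg/L·hr

AUC = 103 mg/L·hr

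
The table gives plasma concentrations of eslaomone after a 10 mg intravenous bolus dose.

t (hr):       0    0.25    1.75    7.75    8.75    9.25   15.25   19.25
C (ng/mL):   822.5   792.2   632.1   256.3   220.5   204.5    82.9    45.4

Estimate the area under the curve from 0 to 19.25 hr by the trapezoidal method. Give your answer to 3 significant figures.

AUC = 5400 ng/mL·hr

Trapezoidal AUC_0→19.25:
  [0→0.25]: (822.5+792.2)/2 × 0.25 = 201.8375
  [0.25→1.75]: (792.2+632.1)/2 × 1.5 = 1068.225
  [1.75→7.75]: (632.1+256.3)/2 × 6 = 2665.2
  [7.75→8.75]: (256.3+220.5)/2 × 1 = 238.4
  [8.75→9.25]: (220.5+204.5)/2 × 0.5 = 106.25
  [9.25→15.25]: (204.5+82.9)/2 × 6 = 862.2
  [15.25→19.25]: (82.9+45.4)/2 × 4 = 256.6
  Sum = 5398.7125 ng/mL·hr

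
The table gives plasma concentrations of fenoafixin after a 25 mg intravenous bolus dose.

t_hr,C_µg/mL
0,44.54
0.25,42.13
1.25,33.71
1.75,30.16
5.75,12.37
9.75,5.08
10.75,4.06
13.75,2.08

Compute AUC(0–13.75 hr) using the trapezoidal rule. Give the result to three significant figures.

AUC = 198 µg/mL·hr

Trapezoidal AUC_0→13.75:
  [0→0.25]: (44.54+42.13)/2 × 0.25 = 10.83375
  [0.25→1.25]: (42.13+33.71)/2 × 1 = 37.92
  [1.25→1.75]: (33.71+30.16)/2 × 0.5 = 15.9675
  [1.75→5.75]: (30.16+12.37)/2 × 4 = 85.06
  [5.75→9.75]: (12.37+5.08)/2 × 4 = 34.9
  [9.75→10.75]: (5.08+4.06)/2 × 1 = 4.57
  [10.75→13.75]: (4.06+2.08)/2 × 3 = 9.21
  Sum = 198.46125 µg/mL·hr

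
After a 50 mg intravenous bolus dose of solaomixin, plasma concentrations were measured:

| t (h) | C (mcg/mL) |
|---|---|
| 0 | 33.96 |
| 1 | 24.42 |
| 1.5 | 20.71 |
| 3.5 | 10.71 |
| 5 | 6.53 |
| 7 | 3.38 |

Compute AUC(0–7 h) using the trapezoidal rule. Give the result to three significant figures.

Trapezoidal AUC_0→7:
  [0→1]: (33.96+24.42)/2 × 1 = 29.19
  [1→1.5]: (24.42+20.71)/2 × 0.5 = 11.2825
  [1.5→3.5]: (20.71+10.71)/2 × 2 = 31.42
  [3.5→5]: (10.71+6.53)/2 × 1.5 = 12.93
  [5→7]: (6.53+3.38)/2 × 2 = 9.91
  Sum = 94.7325 mcg/mL·h

AUC = 94.7 mcg/mL·h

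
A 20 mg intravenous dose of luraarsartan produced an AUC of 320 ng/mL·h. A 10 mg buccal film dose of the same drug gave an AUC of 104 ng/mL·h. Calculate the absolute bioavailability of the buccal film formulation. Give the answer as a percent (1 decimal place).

F = (AUC_ev / D_ev) / (AUC_iv / D_iv)
  = (104/10) / (320/20)
  = 10.4 / 16 = 0.6500
  = 65.00%

F = 65.0%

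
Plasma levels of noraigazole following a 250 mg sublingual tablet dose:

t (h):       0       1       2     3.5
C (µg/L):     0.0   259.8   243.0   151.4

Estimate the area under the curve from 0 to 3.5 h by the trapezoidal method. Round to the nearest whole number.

Trapezoidal AUC_0→3.5:
  [0→1]: (0.0+259.8)/2 × 1 = 129.9
  [1→2]: (259.8+243.0)/2 × 1 = 251.4
  [2→3.5]: (243.0+151.4)/2 × 1.5 = 295.8
  Sum = 677.1 µg/L·h

AUC = 677 µg/L·h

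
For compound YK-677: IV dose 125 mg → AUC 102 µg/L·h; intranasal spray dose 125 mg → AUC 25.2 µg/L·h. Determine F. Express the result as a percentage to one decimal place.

F = (AUC_ev / D_ev) / (AUC_iv / D_iv)
  = (25.2/125) / (102/125)
  = 0.2016 / 0.816 = 0.2471
  = 24.71%

F = 24.7%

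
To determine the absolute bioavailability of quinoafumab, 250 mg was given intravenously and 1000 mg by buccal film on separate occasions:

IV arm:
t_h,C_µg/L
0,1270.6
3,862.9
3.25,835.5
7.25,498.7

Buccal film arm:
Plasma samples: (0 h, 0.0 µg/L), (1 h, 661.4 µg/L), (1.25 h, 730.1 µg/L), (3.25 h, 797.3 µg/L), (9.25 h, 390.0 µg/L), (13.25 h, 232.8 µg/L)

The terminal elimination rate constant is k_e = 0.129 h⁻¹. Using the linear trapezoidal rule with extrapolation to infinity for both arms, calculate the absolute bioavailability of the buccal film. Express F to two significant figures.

F = 0.22

Trapezoidal AUC_0→7.25 (IV):
  [0→3]: (1270.6+862.9)/2 × 3 = 3200.25
  [3→3.25]: (862.9+835.5)/2 × 0.25 = 212.3
  [3.25→7.25]: (835.5+498.7)/2 × 4 = 2668.4
  Sum = 6080.95 µg/L·h
IV tail: 498.7/0.129 = 3865.891; AUC_iv,0→∞ = 6080.95 + 3865.891 = 9946.841 µg/L·h
Trapezoidal AUC_0→13.25 (buccal film):
  [0→1]: (0.0+661.4)/2 × 1 = 330.7
  [1→1.25]: (661.4+730.1)/2 × 0.25 = 173.9375
  [1.25→3.25]: (730.1+797.3)/2 × 2 = 1527.4
  [3.25→9.25]: (797.3+390.0)/2 × 6 = 3561.9
  [9.25→13.25]: (390.0+232.8)/2 × 4 = 1245.6
  Sum = 6839.5375 µg/L·h
buccal film tail: 232.8/0.129 = 1804.651; AUC_ev,0→∞ = 6839.5375 + 1804.651 = 8644.1885 µg/L·h
F = (AUC_ev/D_ev)/(AUC_iv/D_iv) = (8644.1885/1000)/(9946.841/250) = 8.6441885/39.787364 = 0.2173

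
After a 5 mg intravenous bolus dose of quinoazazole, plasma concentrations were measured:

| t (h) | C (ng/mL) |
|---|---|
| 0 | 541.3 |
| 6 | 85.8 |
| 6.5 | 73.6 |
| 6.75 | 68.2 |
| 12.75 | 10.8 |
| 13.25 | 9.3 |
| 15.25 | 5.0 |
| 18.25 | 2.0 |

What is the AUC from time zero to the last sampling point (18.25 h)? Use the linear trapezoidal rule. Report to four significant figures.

AUC = 2206 ng/mL·h

Trapezoidal AUC_0→18.25:
  [0→6]: (541.3+85.8)/2 × 6 = 1881.3
  [6→6.5]: (85.8+73.6)/2 × 0.5 = 39.85
  [6.5→6.75]: (73.6+68.2)/2 × 0.25 = 17.725
  [6.75→12.75]: (68.2+10.8)/2 × 6 = 237.0
  [12.75→13.25]: (10.8+9.3)/2 × 0.5 = 5.025
  [13.25→15.25]: (9.3+5.0)/2 × 2 = 14.3
  [15.25→18.25]: (5.0+2.0)/2 × 3 = 10.5
  Sum = 2205.7 ng/mL·h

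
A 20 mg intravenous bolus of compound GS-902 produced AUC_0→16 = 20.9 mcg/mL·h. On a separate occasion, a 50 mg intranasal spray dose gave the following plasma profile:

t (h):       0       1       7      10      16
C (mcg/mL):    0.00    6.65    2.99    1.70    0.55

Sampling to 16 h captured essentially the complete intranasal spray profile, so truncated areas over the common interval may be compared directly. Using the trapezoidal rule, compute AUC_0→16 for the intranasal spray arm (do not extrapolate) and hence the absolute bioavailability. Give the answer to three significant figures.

Trapezoidal AUC_0→16 (intranasal spray):
  [0→1]: (0.00+6.65)/2 × 1 = 3.325
  [1→7]: (6.65+2.99)/2 × 6 = 28.92
  [7→10]: (2.99+1.70)/2 × 3 = 7.035
  [10→16]: (1.70+0.55)/2 × 6 = 6.75
  Sum = 46.03 mcg/mL·h
F = (AUC_ev/D_ev)/(AUC_iv/D_iv) = (46.03/50)/(20.9/20) = 0.9206/1.045 = 0.8810

F = 0.881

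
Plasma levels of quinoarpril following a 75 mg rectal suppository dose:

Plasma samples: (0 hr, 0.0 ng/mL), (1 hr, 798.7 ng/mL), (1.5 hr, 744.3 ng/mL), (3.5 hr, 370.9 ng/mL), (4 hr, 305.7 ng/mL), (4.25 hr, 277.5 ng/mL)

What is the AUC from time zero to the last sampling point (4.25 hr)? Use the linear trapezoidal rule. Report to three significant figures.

AUC = 2140 ng/mL·hr

Trapezoidal AUC_0→4.25:
  [0→1]: (0.0+798.7)/2 × 1 = 399.35
  [1→1.5]: (798.7+744.3)/2 × 0.5 = 385.75
  [1.5→3.5]: (744.3+370.9)/2 × 2 = 1115.2
  [3.5→4]: (370.9+305.7)/2 × 0.5 = 169.15
  [4→4.25]: (305.7+277.5)/2 × 0.25 = 72.9
  Sum = 2142.35 ng/mL·hr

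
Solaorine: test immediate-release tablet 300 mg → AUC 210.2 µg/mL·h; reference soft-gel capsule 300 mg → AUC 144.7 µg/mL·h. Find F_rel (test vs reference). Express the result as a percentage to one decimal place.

F_rel = 145.3%

F_rel = (AUC_test/D_test) / (AUC_ref/D_ref)
      = (210.2/300) / (144.7/300)
      = 0.700667 / 0.482333 = 1.4527 = 145.27%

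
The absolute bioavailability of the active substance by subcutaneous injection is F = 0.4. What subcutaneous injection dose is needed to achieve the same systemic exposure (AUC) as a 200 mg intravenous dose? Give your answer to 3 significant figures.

D_subcutaneous = 500 mg

For equal systemic exposure: F × D_ev = D_iv
D_ev = D_iv / F = 200 / 0.4 = 500 mg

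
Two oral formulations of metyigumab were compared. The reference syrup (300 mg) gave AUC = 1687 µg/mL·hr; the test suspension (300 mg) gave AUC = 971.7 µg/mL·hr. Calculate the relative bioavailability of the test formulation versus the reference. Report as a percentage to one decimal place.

F_rel = 57.6%

F_rel = (AUC_test/D_test) / (AUC_ref/D_ref)
      = (971.7/300) / (1687/300)
      = 3.239 / 5.62333 = 0.5760 = 57.60%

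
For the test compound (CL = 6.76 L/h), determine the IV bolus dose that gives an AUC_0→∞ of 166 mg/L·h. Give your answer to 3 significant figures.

Dose_iv = CL × AUC_0→∞
     = 6.76 × 166 = 1122.16 mg

Dose = 1120 mg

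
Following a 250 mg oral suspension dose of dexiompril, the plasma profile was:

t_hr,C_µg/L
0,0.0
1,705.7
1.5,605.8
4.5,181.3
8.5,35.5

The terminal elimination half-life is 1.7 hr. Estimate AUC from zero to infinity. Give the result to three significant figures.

AUC = 2380 µg/L·hr

Trapezoidal AUC_0→8.5:
  [0→1]: (0.0+705.7)/2 × 1 = 352.85
  [1→1.5]: (705.7+605.8)/2 × 0.5 = 327.875
  [1.5→4.5]: (605.8+181.3)/2 × 3 = 1180.65
  [4.5→8.5]: (181.3+35.5)/2 × 4 = 433.6
  Sum = 2294.975 µg/L·hr
k_e = ln2 / t½ = 0.693147 / 1.7 = 0.4077 hr^-1
Extrapolated tail: C_last / k_e = 35.5 / 0.4077 = 87.074
AUC_0→∞ = 2294.975 + 87.074 = 2382.049 µg/L·hr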